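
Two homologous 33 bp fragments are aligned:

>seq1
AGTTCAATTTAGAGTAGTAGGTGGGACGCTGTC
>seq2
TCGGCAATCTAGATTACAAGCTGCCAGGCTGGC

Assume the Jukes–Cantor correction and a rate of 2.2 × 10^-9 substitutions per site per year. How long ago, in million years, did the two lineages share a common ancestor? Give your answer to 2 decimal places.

The sequences differ at 13 of 33 sites, so p = 13/33 ≈ 0.393939.
d = −(3/4) ln(1 − 4p/3) = −0.75 ln(1 − 0.525252) = −0.75 ln(0.474748)
  = −0.75 × (-0.744971) = 0.558728 substitutions/site.
Under a molecular clock d = 2μt, so t = d/(2μ) = 0.558728 / (2 × 2.2 × 10^-9) = 126.98 million years.

126.98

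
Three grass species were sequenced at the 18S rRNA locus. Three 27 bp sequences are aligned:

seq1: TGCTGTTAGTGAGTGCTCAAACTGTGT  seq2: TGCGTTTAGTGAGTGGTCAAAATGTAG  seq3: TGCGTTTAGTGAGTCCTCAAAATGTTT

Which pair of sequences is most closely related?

seq2 and seq3

seq1–seq2: 6/27 differ, p = 0.222, d = 0.264.
seq1–seq3: 5/27 differ, p = 0.185, d = 0.213.
seq2–seq3: 4/27 differ, p = 0.148, d = 0.165.
The smallest distance is between seq2 and seq3.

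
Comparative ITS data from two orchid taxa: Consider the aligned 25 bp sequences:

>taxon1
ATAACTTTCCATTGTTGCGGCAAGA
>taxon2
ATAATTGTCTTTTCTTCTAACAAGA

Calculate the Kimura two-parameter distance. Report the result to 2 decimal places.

0.51

Of 25 sites, 5 differences are transitions and 4 are transversions, so P = 5/25 = 0.2 and Q = 4/25 = 0.16.
Under the Kimura two-parameter model, d = −½ ln(1 − 2P − Q) − ¼ ln(1 − 2Q).
1 − 2P − Q = 0.44, giving −½ ln(0.44) = 0.410490.
1 − 2Q = 0.68, giving −¼ ln(0.68) = 0.096416.
d = 0.410490 + 0.096416 = 0.506906.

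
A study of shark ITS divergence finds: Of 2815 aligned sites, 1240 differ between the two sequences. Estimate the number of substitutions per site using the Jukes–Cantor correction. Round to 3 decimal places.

0.664

p = 1240/2815 ≈ 0.440497.
d = −(3/4) ln(1 − 4p/3) = −0.75 ln(1 − 0.587329) = −0.75 ln(0.412671)
  = −0.75 × (-0.885105) = 0.663829 substitutions/site.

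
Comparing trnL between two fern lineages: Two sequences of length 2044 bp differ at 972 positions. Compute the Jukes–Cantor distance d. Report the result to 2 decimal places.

0.75

p = 972/2044 ≈ 0.475538.
d = −(3/4) ln(1 − 4p/3) = −0.75 ln(1 − 0.634051) = −0.75 ln(0.365949)
  = −0.75 × (-1.005261) = 0.753946 substitutions/site.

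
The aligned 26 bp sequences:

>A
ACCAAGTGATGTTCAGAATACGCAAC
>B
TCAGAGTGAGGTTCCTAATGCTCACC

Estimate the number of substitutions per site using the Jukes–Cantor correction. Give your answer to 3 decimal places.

0.464

The sequences differ at 9 of 26 sites (1, 3, 4, 10, 15, 16, 20, 22, 25), so p = 9/26 ≈ 0.346154.
d = −(3/4) ln(1 − 4p/3) = −0.75 ln(1 − 0.461539) = −0.75 ln(0.538461)
  = −0.75 × (-0.619040) = 0.464280 substitutions/site.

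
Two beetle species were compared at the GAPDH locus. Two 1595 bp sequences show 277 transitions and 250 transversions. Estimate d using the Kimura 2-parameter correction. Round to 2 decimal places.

0.44

P = 277/1595 ≈ 0.173668 and Q = 250/1595 ≈ 0.15674.
Under the Kimura two-parameter model, d = −½ ln(1 − 2P − Q) − ¼ ln(1 − 2Q).
1 − 2P − Q = 0.495924, giving −½ ln(0.495924) = 0.350666.
1 − 2Q = 0.68652, giving −¼ ln(0.68652) = 0.094030.
d = 0.350666 + 0.094030 = 0.444696.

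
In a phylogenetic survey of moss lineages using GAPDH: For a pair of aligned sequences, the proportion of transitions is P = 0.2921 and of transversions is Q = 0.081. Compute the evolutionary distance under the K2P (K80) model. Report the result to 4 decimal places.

0.5913

Under the Kimura two-parameter model, d = −½ ln(1 − 2P − Q) − ¼ ln(1 − 2Q).
1 − 2P − Q = 0.3348, giving −½ ln(0.3348) = 0.547111.
1 − 2Q = 0.838, giving −¼ ln(0.838) = 0.044184.
d = 0.547111 + 0.044184 = 0.591295.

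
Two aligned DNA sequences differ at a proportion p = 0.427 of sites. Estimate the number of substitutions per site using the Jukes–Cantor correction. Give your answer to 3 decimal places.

0.632

d = −(3/4) ln(1 − 4p/3) = −0.75 ln(1 − 0.569333) = −0.75 ln(0.430667)
  = −0.75 × (-0.842420) = 0.631815 substitutions/site.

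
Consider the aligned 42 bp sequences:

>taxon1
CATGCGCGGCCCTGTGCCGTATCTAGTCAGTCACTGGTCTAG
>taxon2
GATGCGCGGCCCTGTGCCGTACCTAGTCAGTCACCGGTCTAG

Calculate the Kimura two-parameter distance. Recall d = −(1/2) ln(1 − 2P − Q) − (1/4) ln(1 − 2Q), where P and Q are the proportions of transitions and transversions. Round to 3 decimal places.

Of 42 sites, 2 differences are transitions and 1 are transversions, so P = 2/42 ≈ 0.047619 and Q = 1/42 ≈ 0.02381.
Under the Kimura two-parameter model, d = −½ ln(1 − 2P − Q) − ¼ ln(1 − 2Q).
1 − 2P − Q = 0.880952, giving −½ ln(0.880952) = 0.063376.
1 − 2Q = 0.95238, giving −¼ ln(0.95238) = 0.012198.
d = 0.063376 + 0.012198 = 0.075574.

0.076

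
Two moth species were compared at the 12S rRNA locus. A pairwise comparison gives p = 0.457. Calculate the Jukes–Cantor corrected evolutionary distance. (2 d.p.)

0.70

d = −(3/4) ln(1 − 4p/3) = −0.75 ln(1 − 0.609333) = −0.75 ln(0.390667)
  = −0.75 × (-0.939900) = 0.704925 substitutions/site.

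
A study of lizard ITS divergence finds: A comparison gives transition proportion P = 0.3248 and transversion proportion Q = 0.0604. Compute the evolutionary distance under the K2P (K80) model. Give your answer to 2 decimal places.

Under the Kimura two-parameter model, d = −½ ln(1 − 2P − Q) − ¼ ln(1 − 2Q).
1 − 2P − Q = 0.29, giving −½ ln(0.29) = 0.618937.
1 − 2Q = 0.8792, giving −¼ ln(0.8792) = 0.032186.
d = 0.618937 + 0.032186 = 0.651123.

0.65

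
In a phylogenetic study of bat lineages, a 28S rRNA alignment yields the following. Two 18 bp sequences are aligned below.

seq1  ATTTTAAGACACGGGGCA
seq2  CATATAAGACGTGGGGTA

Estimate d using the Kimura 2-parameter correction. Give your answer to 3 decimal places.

0.448

Of 18 sites, 3 differences are transitions and 3 are transversions, so P = 3/18 ≈ 0.166667 and Q = 3/18 ≈ 0.166667.
Under the Kimura two-parameter model, d = −½ ln(1 − 2P − Q) − ¼ ln(1 − 2Q).
1 − 2P − Q = 0.499999, giving −½ ln(0.499999) = 0.346575.
1 − 2Q = 0.666666, giving −¼ ln(0.666666) = 0.101367.
d = 0.346575 + 0.101367 = 0.447942.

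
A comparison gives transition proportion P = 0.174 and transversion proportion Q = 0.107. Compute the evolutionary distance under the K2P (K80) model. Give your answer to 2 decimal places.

Under the Kimura two-parameter model, d = −½ ln(1 − 2P − Q) − ¼ ln(1 − 2Q).
1 − 2P − Q = 0.545, giving −½ ln(0.545) = 0.303485.
1 − 2Q = 0.786, giving −¼ ln(0.786) = 0.060200.
d = 0.303485 + 0.060200 = 0.363685.

0.36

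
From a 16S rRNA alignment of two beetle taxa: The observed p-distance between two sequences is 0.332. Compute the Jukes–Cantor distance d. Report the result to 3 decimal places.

0.438

d = −(3/4) ln(1 − 4p/3) = −0.75 ln(1 − 0.442667) = −0.75 ln(0.557333)
  = −0.75 × (-0.584592) = 0.438444 substitutions/site.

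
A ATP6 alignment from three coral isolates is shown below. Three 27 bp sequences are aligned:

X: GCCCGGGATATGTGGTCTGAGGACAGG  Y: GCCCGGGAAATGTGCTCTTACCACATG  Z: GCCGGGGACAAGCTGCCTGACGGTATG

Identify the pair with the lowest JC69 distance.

X–Y: 6/27 differ, p = 0.222, d = 0.264.
X–Z: 10/27 differ, p = 0.370, d = 0.511.
Y–Z: 11/27 differ, p = 0.407, d = 0.588.
The smallest distance is between X and Y.

X and Y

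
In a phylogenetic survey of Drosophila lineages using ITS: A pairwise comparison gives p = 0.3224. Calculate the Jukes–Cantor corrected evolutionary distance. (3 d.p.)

0.421

d = −(3/4) ln(1 − 4p/3) = −0.75 ln(1 − 0.429867) = −0.75 ln(0.570133)
  = −0.75 × (-0.561886) = 0.421415 substitutions/site.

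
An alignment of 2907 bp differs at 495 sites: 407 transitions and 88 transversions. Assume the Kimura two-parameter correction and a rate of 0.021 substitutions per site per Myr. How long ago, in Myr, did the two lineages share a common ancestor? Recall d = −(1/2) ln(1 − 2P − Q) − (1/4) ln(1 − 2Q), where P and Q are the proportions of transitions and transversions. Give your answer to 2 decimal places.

P = 407/2907 ≈ 0.140007 and Q = 88/2907 ≈ 0.030272.
Under the Kimura two-parameter model, d = −½ ln(1 − 2P − Q) − ¼ ln(1 − 2Q).
1 − 2P − Q = 0.689714, giving −½ ln(0.689714) = 0.185739.
1 − 2Q = 0.939456, giving −¼ ln(0.939456) = 0.015614.
d = 0.185739 + 0.015614 = 0.201353.
Under a molecular clock d = 2μt, so t = d/(2μ) = 0.201353 / (2 × 0.021) = 4.79 Myr.

4.79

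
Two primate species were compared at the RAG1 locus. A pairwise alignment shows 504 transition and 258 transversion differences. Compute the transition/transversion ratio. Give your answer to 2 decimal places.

1.95

R = 504/258 = 1.953488… ≈ 1.95 (to 2 d.p.).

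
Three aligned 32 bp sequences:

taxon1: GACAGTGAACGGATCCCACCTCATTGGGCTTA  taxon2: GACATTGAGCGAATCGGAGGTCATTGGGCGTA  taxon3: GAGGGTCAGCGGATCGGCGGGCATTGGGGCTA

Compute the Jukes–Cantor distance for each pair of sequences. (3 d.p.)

taxon1–taxon2: 8/32 sites differ → p = 0.25, d = −0.75 ln(1 − 0.333333) = 0.304098 ≈ 0.304.
taxon1–taxon3: 12/32 sites differ → p = 0.375, d = −0.75 ln(1 − 0.5) = 0.519860 ≈ 0.520.
taxon2–taxon3: 9/32 sites differ → p = 0.28125, d = −0.75 ln(1 − 0.375) = 0.352503 ≈ 0.353.

d(taxon1,taxon2) = 0.304, d(taxon1,taxon3) = 0.520, d(taxon2,taxon3) = 0.353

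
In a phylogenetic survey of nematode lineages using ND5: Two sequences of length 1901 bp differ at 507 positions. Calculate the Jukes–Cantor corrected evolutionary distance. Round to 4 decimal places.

0.3296

p = 507/1901 ≈ 0.266702.
d = −(3/4) ln(1 − 4p/3) = −0.75 ln(1 − 0.355603) = −0.75 ln(0.644397)
  = −0.75 × (-0.439440) = 0.329580 substitutions/site.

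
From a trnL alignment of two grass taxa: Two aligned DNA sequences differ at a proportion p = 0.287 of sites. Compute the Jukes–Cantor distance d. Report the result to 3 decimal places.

0.362

d = −(3/4) ln(1 − 4p/3) = −0.75 ln(1 − 0.382667) = −0.75 ln(0.617333)
  = −0.75 × (-0.482347) = 0.361760 substitutions/site.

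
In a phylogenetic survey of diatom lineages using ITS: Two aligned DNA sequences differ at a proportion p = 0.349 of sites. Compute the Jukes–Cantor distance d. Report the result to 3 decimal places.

d = −(3/4) ln(1 − 4p/3) = −0.75 ln(1 − 0.465333) = −0.75 ln(0.534667)
  = −0.75 × (-0.626111) = 0.469583 substitutions/site.

0.470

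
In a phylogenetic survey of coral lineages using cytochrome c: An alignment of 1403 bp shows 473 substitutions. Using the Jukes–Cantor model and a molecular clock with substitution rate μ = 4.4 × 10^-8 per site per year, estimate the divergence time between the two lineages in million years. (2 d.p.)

p = 473/1403 ≈ 0.337135.
d = −(3/4) ln(1 − 4p/3) = −0.75 ln(1 − 0.449513) = −0.75 ln(0.550487)
  = −0.75 × (-0.596952) = 0.447714 substitutions/site.
Under a molecular clock d = 2μt, so t = d/(2μ) = 0.447714 / (2 × 4.4 × 10^-8) = 5.09 million years.

5.09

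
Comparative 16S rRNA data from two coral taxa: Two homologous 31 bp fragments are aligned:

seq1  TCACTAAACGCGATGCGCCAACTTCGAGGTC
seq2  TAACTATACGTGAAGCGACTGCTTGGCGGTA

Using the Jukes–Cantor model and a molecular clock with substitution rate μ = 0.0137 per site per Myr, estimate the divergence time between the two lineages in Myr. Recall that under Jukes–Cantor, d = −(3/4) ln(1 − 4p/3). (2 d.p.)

15.39

The sequences differ at 10 of 31 sites (2, 7, 11, 14, 18, 20, 21, 25, 27, 31), so p = 10/31 ≈ 0.322581.
d = −(3/4) ln(1 − 4p/3) = −0.75 ln(1 − 0.430108) = −0.75 ln(0.569892)
  = −0.75 × (-0.562308) = 0.421731 substitutions/site.
Under a molecular clock d = 2μt, so t = d/(2μ) = 0.421731 / (2 × 0.0137) = 15.39 Myr.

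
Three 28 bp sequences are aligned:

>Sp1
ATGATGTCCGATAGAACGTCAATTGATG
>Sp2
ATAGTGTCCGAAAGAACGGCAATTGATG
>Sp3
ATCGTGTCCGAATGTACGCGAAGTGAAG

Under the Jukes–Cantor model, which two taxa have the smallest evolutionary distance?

Sp1 and Sp2

Sp1–Sp2: 4/28 differ, p = 0.143, d = 0.158.
Sp1–Sp3: 9/28 differ, p = 0.321, d = 0.420.
Sp2–Sp3: 7/28 differ, p = 0.250, d = 0.304.
The smallest distance is between Sp1 and Sp2.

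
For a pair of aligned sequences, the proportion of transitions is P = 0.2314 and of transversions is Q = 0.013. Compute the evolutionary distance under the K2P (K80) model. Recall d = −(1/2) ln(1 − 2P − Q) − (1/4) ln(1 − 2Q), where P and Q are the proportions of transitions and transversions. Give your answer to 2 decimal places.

0.33

Under the Kimura two-parameter model, d = −½ ln(1 − 2P − Q) − ¼ ln(1 − 2Q).
1 − 2P − Q = 0.5242, giving −½ ln(0.5242) = 0.322941.
1 − 2Q = 0.974, giving −¼ ln(0.974) = 0.006586.
d = 0.322941 + 0.006586 = 0.329527.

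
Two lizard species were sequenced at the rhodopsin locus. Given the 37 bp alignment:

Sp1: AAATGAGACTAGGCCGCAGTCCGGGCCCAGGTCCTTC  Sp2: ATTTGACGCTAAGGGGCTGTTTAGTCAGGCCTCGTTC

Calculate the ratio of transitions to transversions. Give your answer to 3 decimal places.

Transitions are A↔G and C↔T; transversions are all other mismatches.
Transitions: 6. Transversions: 12.
R = 6/12 = 0.500.

0.500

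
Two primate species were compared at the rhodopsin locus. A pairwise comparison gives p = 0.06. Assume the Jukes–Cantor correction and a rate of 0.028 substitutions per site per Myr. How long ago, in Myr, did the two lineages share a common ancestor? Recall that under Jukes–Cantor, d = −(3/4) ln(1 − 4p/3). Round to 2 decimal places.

1.12

d = −(3/4) ln(1 − 4p/3) = −0.75 ln(1 − 0.08) = −0.75 ln(0.92)
  = −0.75 × (-0.083382) = 0.062537 substitutions/site.
Under a molecular clock d = 2μt, so t = d/(2μ) = 0.062537 / (2 × 0.028) = 1.12 Myr.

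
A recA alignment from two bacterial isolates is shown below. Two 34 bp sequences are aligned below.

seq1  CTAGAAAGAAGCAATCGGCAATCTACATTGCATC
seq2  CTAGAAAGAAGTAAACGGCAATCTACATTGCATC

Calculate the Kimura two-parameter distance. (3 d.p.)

Of 34 sites, 1 differences are transitions and 1 are transversions, so P = 1/34 ≈ 0.029412 and Q = 1/34 ≈ 0.029412.
Under the Kimura two-parameter model, d = −½ ln(1 − 2P − Q) − ¼ ln(1 − 2Q).
1 − 2P − Q = 0.911764, giving −½ ln(0.911764) = 0.046187.
1 − 2Q = 0.941176, giving −¼ ln(0.941176) = 0.015156.
d = 0.046187 + 0.015156 = 0.061343.

0.061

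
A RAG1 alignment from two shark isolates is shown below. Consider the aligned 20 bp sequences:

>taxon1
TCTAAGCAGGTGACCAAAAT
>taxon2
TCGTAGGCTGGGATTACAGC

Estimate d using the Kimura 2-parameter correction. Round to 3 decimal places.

Of 20 sites, 4 differences are transitions and 7 are transversions, so P = 4/20 = 0.2 and Q = 7/20 = 0.35.
Under the Kimura two-parameter model, d = −½ ln(1 − 2P − Q) − ¼ ln(1 − 2Q).
1 − 2P − Q = 0.25, giving −½ ln(0.25) = 0.693147.
1 − 2Q = 0.3, giving −¼ ln(0.3) = 0.300993.
d = 0.693147 + 0.300993 = 0.994140.

0.994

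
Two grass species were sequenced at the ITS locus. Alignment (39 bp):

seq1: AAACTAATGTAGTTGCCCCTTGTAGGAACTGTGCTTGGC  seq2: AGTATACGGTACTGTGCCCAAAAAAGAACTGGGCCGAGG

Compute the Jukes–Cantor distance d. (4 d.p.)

0.7865

The sequences differ at 19 of 39 sites, so p = 19/39 ≈ 0.487179.
d = −(3/4) ln(1 − 4p/3) = −0.75 ln(1 − 0.649572) = −0.75 ln(0.350428)
  = −0.75 × (-1.048600) = 0.786450 substitutions/site.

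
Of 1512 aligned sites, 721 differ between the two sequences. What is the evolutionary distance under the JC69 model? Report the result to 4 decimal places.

p = 721/1512 ≈ 0.476852.
d = −(3/4) ln(1 − 4p/3) = −0.75 ln(1 − 0.635803) = −0.75 ln(0.364197)
  = −0.75 × (-1.010060) = 0.757545 substitutions/site.

0.7575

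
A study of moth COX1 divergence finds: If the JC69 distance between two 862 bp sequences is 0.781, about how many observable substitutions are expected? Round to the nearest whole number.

Invert JC69: p = (3/4)(1 − e^(−4d/3)) = 0.75 × (1 − e^(-1.041333)) = 0.75 × (1 − 0.352984) = 0.485262.
Expected differing sites = pL ≈ 0.485262 × 862 = 418.295844 ≈ 418.

418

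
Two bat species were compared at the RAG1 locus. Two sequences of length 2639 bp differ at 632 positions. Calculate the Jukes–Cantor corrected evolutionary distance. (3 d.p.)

0.288

p = 632/2639 ≈ 0.239485.
d = −(3/4) ln(1 − 4p/3) = −0.75 ln(1 − 0.319313) = −0.75 ln(0.680687)
  = −0.75 × (-0.384653) = 0.288490 substitutions/site.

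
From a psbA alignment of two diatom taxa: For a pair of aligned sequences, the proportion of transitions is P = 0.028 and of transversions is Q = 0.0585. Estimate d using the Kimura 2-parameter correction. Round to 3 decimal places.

0.092

Under the Kimura two-parameter model, d = −½ ln(1 − 2P − Q) − ¼ ln(1 − 2Q).
1 − 2P − Q = 0.8855, giving −½ ln(0.8855) = 0.060801.
1 − 2Q = 0.883, giving −¼ ln(0.883) = 0.031108.
d = 0.060801 + 0.031108 = 0.091909.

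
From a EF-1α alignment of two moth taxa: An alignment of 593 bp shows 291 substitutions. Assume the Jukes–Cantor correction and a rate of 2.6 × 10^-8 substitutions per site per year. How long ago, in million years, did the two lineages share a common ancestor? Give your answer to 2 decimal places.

p = 291/593 ≈ 0.490725.
d = −(3/4) ln(1 − 4p/3) = −0.75 ln(1 − 0.6543) = −0.75 ln(0.3457)
  = −0.75 × (-1.062184) = 0.796638 substitutions/site.
Under a molecular clock d = 2μt, so t = d/(2μ) = 0.796638 / (2 × 2.6 × 10^-8) = 15.32 million years.

15.32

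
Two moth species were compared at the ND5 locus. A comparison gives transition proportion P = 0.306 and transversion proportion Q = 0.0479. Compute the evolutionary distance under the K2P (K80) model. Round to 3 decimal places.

0.564

Under the Kimura two-parameter model, d = −½ ln(1 − 2P − Q) − ¼ ln(1 − 2Q).
1 − 2P − Q = 0.3401, giving −½ ln(0.3401) = 0.539258.
1 − 2Q = 0.9042, giving −¼ ln(0.9042) = 0.025176.
d = 0.539258 + 0.025176 = 0.564434.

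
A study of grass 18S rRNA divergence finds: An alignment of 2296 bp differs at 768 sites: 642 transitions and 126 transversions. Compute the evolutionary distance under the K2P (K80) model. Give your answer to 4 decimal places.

0.5052

P = 642/2296 ≈ 0.279617 and Q = 126/2296 ≈ 0.054878.
Under the Kimura two-parameter model, d = −½ ln(1 − 2P − Q) − ¼ ln(1 − 2Q).
1 − 2P − Q = 0.385888, giving −½ ln(0.385888) = 0.476104.
1 − 2Q = 0.890244, giving −¼ ln(0.890244) = 0.029065.
d = 0.476104 + 0.029065 = 0.505169.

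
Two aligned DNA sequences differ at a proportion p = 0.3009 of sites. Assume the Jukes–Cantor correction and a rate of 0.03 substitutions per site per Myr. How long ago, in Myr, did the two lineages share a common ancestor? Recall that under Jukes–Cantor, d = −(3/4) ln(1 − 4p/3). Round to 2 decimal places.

6.41

d = −(3/4) ln(1 − 4p/3) = −0.75 ln(1 − 0.4012) = −0.75 ln(0.5988)
  = −0.75 × (-0.512828) = 0.384621 substitutions/site.
Under a molecular clock d = 2μt, so t = d/(2μ) = 0.384621 / (2 × 0.03) = 6.41 Myr.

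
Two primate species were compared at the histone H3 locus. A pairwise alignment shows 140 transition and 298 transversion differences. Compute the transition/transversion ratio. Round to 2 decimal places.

0.47

R = 140/298 = 0.469798… ≈ 0.47 (to 2 d.p.).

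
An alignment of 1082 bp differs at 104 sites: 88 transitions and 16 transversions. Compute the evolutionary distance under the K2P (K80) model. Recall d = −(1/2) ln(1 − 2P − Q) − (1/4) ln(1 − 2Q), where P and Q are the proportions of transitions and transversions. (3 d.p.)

0.105

P = 88/1082 ≈ 0.081331 and Q = 16/1082 ≈ 0.014787.
Under the Kimura two-parameter model, d = −½ ln(1 − 2P − Q) − ¼ ln(1 − 2Q).
1 − 2P − Q = 0.822551, giving −½ ln(0.822551) = 0.097672.
1 − 2Q = 0.970426, giving −¼ ln(0.970426) = 0.007505.
d = 0.097672 + 0.007505 = 0.105177.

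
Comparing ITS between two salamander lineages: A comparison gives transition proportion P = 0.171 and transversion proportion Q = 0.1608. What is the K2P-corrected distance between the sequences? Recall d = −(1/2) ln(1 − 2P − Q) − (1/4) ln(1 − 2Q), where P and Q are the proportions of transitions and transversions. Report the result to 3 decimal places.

Under the Kimura two-parameter model, d = −½ ln(1 − 2P − Q) − ¼ ln(1 − 2Q).
1 − 2P − Q = 0.4972, giving −½ ln(0.4972) = 0.349381.
1 − 2Q = 0.6784, giving −¼ ln(0.6784) = 0.097005.
d = 0.349381 + 0.097005 = 0.446386.

0.446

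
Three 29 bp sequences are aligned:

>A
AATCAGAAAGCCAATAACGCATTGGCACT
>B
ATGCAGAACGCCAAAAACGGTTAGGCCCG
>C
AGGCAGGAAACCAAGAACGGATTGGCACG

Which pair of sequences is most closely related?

A and C

A–B: 9/29 differ, p = 0.310, d = 0.401.
A–C: 7/29 differ, p = 0.241, d = 0.291.
B–C: 8/29 differ, p = 0.276, d = 0.344.
The smallest distance is between A and C.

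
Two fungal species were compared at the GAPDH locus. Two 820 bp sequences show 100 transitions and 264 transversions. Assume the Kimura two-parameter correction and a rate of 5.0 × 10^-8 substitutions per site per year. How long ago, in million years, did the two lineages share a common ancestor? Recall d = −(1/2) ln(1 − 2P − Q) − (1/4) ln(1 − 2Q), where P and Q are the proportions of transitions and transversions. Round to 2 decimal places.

6.75

P = 100/820 ≈ 0.121951 and Q = 264/820 ≈ 0.321951.
Under the Kimura two-parameter model, d = −½ ln(1 − 2P − Q) − ¼ ln(1 − 2Q).
1 − 2P − Q = 0.434147, giving −½ ln(0.434147) = 0.417186.
1 − 2Q = 0.356098, giving −¼ ln(0.356098) = 0.258137.
d = 0.417186 + 0.258137 = 0.675323.
Under a molecular clock d = 2μt, so t = d/(2μ) = 0.675323 / (2 × 5.0 × 10^-8) = 6.75 million years.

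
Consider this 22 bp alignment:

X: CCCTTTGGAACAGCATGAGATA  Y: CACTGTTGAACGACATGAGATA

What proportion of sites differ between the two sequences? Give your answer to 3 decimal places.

0.227

The sequences differ at 5 of 22 positions (sites 2, 5, 7, 12, 13).
p = 5/22 = 0.227272… ≈ 0.227 (to 3 d.p.).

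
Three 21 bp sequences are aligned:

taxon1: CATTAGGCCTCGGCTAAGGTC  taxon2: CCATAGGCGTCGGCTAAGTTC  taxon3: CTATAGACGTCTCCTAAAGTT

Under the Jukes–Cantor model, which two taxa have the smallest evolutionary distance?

taxon1 and taxon2

taxon1–taxon2: 4/21 differ, p = 0.190, d = 0.220.
taxon1–taxon3: 8/21 differ, p = 0.381, d = 0.532.
taxon2–taxon3: 7/21 differ, p = 0.333, d = 0.441.
The smallest distance is between taxon1 and taxon2.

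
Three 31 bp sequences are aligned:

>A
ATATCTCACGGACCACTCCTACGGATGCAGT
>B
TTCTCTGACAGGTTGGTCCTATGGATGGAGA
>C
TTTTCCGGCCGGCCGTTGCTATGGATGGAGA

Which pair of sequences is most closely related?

A–B: 12/31 differ, p = 0.387, d = 0.544.
A–C: 13/31 differ, p = 0.419, d = 0.614.
B–C: 8/31 differ, p = 0.258, d = 0.316.
The smallest distance is between B and C.

B and C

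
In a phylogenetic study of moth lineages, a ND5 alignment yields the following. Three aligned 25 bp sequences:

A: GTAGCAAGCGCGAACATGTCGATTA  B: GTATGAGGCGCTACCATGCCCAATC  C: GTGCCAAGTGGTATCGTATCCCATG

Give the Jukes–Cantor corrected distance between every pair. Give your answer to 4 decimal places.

A–B: 9/25 sites differ → p = 0.36, d = −0.75 ln(1 − 0.48) = 0.490445 ≈ 0.4904.
A–C: 12/25 sites differ → p = 0.48, d = −0.75 ln(1 − 0.64) = 0.766238 ≈ 0.7662.
B–C: 12/25 sites differ → p = 0.48, d = −0.75 ln(1 − 0.64) = 0.766238 ≈ 0.7662.

d(A,B) = 0.4904, d(A,C) = 0.7662, d(B,C) = 0.7662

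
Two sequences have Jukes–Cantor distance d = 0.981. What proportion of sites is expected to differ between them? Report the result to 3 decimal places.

p = (3/4)(1 − e^(−4d/3)) = 0.75 × (1 − e^(-1.308)) = 0.75 × (1 − 0.270360) = 0.547230.

0.547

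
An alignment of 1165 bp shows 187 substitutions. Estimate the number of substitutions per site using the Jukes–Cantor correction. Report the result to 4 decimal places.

0.1806

p = 187/1165 ≈ 0.160515.
d = −(3/4) ln(1 − 4p/3) = −0.75 ln(1 − 0.21402) = −0.75 ln(0.78598)
  = −0.75 × (-0.240824) = 0.180618 substitutions/site.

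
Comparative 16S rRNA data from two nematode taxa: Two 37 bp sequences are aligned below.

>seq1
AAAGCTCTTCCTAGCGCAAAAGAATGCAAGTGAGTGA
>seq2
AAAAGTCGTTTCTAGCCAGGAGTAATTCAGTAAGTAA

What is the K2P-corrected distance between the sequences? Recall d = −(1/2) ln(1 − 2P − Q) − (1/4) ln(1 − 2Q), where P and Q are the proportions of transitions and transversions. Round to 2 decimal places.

0.93

Of 37 sites, 10 differences are transitions and 9 are transversions, so P = 10/37 ≈ 0.27027 and Q = 9/37 ≈ 0.243243.
Under the Kimura two-parameter model, d = −½ ln(1 − 2P − Q) − ¼ ln(1 − 2Q).
1 − 2P − Q = 0.216217, giving −½ ln(0.216217) = 0.765736.
1 − 2Q = 0.513514, giving −¼ ln(0.513514) = 0.166619.
d = 0.765736 + 0.166619 = 0.932355.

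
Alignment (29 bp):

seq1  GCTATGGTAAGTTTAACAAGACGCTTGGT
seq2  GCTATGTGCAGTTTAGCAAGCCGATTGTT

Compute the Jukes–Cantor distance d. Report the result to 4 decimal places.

The sequences differ at 7 of 29 sites (7, 8, 9, 16, 21, 24, 28), so p = 7/29 ≈ 0.241379.
d = −(3/4) ln(1 − 4p/3) = −0.75 ln(1 − 0.321839) = −0.75 ln(0.678161)
  = −0.75 × (-0.388371) = 0.291278 substitutions/site.

0.2913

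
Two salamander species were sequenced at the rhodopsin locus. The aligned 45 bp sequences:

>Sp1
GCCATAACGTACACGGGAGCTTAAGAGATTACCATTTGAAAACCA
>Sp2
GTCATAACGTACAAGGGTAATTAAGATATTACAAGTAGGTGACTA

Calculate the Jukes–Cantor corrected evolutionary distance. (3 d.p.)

0.365

The sequences differ at 13 of 45 sites, so p = 13/45 ≈ 0.288889.
d = −(3/4) ln(1 − 4p/3) = −0.75 ln(1 − 0.385185) = −0.75 ln(0.614815)
  = −0.75 × (-0.486434) = 0.364826 substitutions/site.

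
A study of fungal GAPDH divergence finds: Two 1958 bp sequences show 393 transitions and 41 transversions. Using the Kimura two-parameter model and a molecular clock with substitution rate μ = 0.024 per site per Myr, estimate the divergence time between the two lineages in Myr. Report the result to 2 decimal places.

P = 393/1958 ≈ 0.200715 and Q = 41/1958 ≈ 0.02094.
Under the Kimura two-parameter model, d = −½ ln(1 − 2P − Q) − ¼ ln(1 − 2Q).
1 − 2P − Q = 0.57763, giving −½ ln(0.57763) = 0.274411.
1 − 2Q = 0.95812, giving −¼ ln(0.95812) = 0.010696.
d = 0.274411 + 0.010696 = 0.285107.
Under a molecular clock d = 2μt, so t = d/(2μ) = 0.285107 / (2 × 0.024) = 5.94 Myr.

5.94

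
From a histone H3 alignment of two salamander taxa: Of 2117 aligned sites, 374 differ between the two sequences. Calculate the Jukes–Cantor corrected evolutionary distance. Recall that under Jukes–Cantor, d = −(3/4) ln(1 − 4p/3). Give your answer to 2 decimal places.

0.20

p = 374/2117 ≈ 0.176665.
d = −(3/4) ln(1 − 4p/3) = −0.75 ln(1 − 0.235553) = −0.75 ln(0.764447)
  = −0.75 × (-0.268603) = 0.201452 substitutions/site.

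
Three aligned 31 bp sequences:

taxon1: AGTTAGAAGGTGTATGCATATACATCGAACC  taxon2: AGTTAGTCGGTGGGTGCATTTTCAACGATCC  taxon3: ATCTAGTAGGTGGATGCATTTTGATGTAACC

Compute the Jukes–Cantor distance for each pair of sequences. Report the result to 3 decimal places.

taxon1–taxon2: 8/31 sites differ → p ≈ 0.258065, d = −0.75 ln(1 − 0.344087) = 0.316295 ≈ 0.316.
taxon1–taxon3: 9/31 sites differ → p ≈ 0.290323, d = −0.75 ln(1 − 0.387097) = 0.367161 ≈ 0.367.
taxon2–taxon3: 9/31 sites differ → p ≈ 0.290323, d = −0.75 ln(1 − 0.387097) = 0.367161 ≈ 0.367.

d(taxon1,taxon2) = 0.316, d(taxon1,taxon3) = 0.367, d(taxon2,taxon3) = 0.367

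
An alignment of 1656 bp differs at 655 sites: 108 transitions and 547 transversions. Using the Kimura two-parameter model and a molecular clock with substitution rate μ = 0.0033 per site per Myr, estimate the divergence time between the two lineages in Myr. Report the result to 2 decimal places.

87.72

P = 108/1656 ≈ 0.065217 and Q = 547/1656 ≈ 0.330314.
Under the Kimura two-parameter model, d = −½ ln(1 − 2P − Q) − ¼ ln(1 − 2Q).
1 − 2P − Q = 0.539252, giving −½ ln(0.539252) = 0.308786.
1 − 2Q = 0.339372, giving −¼ ln(0.339372) = 0.270165.
d = 0.308786 + 0.270165 = 0.578951.
Under a molecular clock d = 2μt, so t = d/(2μ) = 0.578951 / (2 × 0.0033) = 87.72 Myr.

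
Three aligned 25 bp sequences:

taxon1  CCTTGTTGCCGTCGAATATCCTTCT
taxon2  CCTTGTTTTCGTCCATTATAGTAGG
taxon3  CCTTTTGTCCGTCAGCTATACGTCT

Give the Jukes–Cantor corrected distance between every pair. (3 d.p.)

d(taxon1,taxon2) = 0.490, d(taxon1,taxon3) = 0.417, d(taxon2,taxon3) = 0.663

taxon1–taxon2: 9/25 sites differ → p = 0.36, d = −0.75 ln(1 − 0.48) = 0.490445 ≈ 0.490.
taxon1–taxon3: 8/25 sites differ → p = 0.32, d = −0.75 ln(1 − 0.426667) = 0.417216 ≈ 0.417.
taxon2–taxon3: 11/25 sites differ → p = 0.44, d = −0.75 ln(1 − 0.586667) = 0.662626 ≈ 0.663.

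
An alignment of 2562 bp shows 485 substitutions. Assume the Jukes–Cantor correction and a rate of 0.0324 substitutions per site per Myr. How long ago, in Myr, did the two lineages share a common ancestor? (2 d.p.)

p = 485/2562 ≈ 0.189305.
d = −(3/4) ln(1 − 4p/3) = −0.75 ln(1 − 0.252407) = −0.75 ln(0.747593)
  = −0.75 × (-0.290897) = 0.218173 substitutions/site.
Under a molecular clock d = 2μt, so t = d/(2μ) = 0.218173 / (2 × 0.0324) = 3.37 Myr.

3.37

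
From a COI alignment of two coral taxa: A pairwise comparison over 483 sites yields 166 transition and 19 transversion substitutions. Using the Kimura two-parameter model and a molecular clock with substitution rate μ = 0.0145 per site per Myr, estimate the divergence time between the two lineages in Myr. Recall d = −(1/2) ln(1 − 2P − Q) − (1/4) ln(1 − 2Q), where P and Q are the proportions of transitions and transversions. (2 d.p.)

P = 166/483 ≈ 0.343685 and Q = 19/483 ≈ 0.039337.
Under the Kimura two-parameter model, d = −½ ln(1 − 2P − Q) − ¼ ln(1 − 2Q).
1 − 2P − Q = 0.273293, giving −½ ln(0.273293) = 0.648605.
1 − 2Q = 0.921326, giving −¼ ln(0.921326) = 0.020485.
d = 0.648605 + 0.020485 = 0.669090.
Under a molecular clock d = 2μt, so t = d/(2μ) = 0.669090 / (2 × 0.0145) = 23.07 Myr.

23.07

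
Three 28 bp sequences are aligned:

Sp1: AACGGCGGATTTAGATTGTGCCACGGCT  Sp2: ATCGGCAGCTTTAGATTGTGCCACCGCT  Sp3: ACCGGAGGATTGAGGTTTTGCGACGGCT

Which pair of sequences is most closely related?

Sp1–Sp2: 4/28 differ, p = 0.143, d = 0.158.
Sp1–Sp3: 6/28 differ, p = 0.214, d = 0.252.
Sp2–Sp3: 9/28 differ, p = 0.321, d = 0.420.
The smallest distance is between Sp1 and Sp2.

Sp1 and Sp2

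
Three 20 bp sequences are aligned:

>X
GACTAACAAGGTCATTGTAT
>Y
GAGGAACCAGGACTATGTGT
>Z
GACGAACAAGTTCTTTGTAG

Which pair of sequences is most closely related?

X–Y: 7/20 differ, p = 0.350, d = 0.471.
X–Z: 4/20 differ, p = 0.200, d = 0.233.
Y–Z: 7/20 differ, p = 0.350, d = 0.471.
The smallest distance is between X and Z.

X and Z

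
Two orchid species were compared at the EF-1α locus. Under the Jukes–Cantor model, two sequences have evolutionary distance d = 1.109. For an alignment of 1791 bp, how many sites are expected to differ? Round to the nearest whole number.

Invert JC69: p = (3/4)(1 − e^(−4d/3)) = 0.75 × (1 − e^(-1.478667)) = 0.75 × (1 − 0.227941) = 0.579044.
Expected differing sites = pL ≈ 0.579044 × 1791 = 1037.067804 ≈ 1037.

1037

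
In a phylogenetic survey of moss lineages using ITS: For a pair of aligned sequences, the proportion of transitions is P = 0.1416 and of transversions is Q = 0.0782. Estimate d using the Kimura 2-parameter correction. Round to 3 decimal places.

0.267

Under the Kimura two-parameter model, d = −½ ln(1 − 2P − Q) − ¼ ln(1 − 2Q).
1 − 2P − Q = 0.6386, giving −½ ln(0.6386) = 0.224238.
1 − 2Q = 0.8436, giving −¼ ln(0.8436) = 0.042519.
d = 0.224238 + 0.042519 = 0.266757.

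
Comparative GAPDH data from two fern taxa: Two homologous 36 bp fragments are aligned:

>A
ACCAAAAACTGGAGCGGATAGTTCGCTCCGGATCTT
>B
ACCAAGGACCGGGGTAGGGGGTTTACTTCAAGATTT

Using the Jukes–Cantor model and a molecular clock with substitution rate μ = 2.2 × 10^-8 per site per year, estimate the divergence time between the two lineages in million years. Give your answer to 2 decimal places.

16.93

The sequences differ at 17 of 36 sites, so p = 17/36 ≈ 0.472222.
d = −(3/4) ln(1 − 4p/3) = −0.75 ln(1 − 0.629629) = −0.75 ln(0.370371)
  = −0.75 × (-0.993250) = 0.744938 substitutions/site.
Under a molecular clock d = 2μt, so t = d/(2μ) = 0.744938 / (2 × 2.2 × 10^-8) = 16.93 million years.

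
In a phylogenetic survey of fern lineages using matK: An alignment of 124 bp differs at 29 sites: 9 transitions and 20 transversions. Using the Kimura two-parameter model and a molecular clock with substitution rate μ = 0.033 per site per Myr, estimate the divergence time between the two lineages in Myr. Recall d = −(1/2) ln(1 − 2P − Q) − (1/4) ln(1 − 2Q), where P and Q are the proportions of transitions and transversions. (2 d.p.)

P = 9/124 ≈ 0.072581 and Q = 20/124 ≈ 0.16129.
Under the Kimura two-parameter model, d = −½ ln(1 − 2P − Q) − ¼ ln(1 − 2Q).
1 − 2P − Q = 0.693548, giving −½ ln(0.693548) = 0.182967.
1 − 2Q = 0.67742, giving −¼ ln(0.67742) = 0.097366.
d = 0.182967 + 0.097366 = 0.280333.
Under a molecular clock d = 2μt, so t = d/(2μ) = 0.280333 / (2 × 0.033) = 4.25 Myr.

4.25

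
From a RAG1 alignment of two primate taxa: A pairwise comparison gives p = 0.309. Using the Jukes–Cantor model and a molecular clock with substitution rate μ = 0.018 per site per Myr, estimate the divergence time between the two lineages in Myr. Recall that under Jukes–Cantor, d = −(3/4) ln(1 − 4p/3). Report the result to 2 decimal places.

d = −(3/4) ln(1 − 4p/3) = −0.75 ln(1 − 0.412) = −0.75 ln(0.588)
  = −0.75 × (-0.531028) = 0.398271 substitutions/site.
Under a molecular clock d = 2μt, so t = d/(2μ) = 0.398271 / (2 × 0.018) = 11.06 Myr.

11.06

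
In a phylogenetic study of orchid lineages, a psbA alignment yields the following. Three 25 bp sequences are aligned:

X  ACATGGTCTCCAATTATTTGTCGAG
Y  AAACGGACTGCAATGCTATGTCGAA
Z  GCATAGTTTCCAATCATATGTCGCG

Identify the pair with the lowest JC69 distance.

X–Y: 8/25 differ, p = 0.320, d = 0.417.
X–Z: 6/25 differ, p = 0.240, d = 0.289.
Y–Z: 11/25 differ, p = 0.440, d = 0.663.
The smallest distance is between X and Z.

X and Z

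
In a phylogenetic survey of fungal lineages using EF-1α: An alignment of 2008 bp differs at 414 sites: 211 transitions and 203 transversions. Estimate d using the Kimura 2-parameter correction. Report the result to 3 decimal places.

0.243

P = 211/2008 ≈ 0.10508 and Q = 203/2008 ≈ 0.101096.
Under the Kimura two-parameter model, d = −½ ln(1 − 2P − Q) − ¼ ln(1 − 2Q).
1 − 2P − Q = 0.688744, giving −½ ln(0.688744) = 0.186443.
1 − 2Q = 0.797808, giving −¼ ln(0.797808) = 0.056472.
d = 0.186443 + 0.056472 = 0.242915.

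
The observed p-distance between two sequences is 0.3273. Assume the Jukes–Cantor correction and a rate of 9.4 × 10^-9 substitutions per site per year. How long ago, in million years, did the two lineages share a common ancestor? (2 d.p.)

22.88

d = −(3/4) ln(1 − 4p/3) = −0.75 ln(1 − 0.4364) = −0.75 ln(0.5636)
  = −0.75 × (-0.573410) = 0.430058 substitutions/site.
Under a molecular clock d = 2μt, so t = d/(2μ) = 0.430058 / (2 × 9.4 × 10^-9) = 22.88 million years.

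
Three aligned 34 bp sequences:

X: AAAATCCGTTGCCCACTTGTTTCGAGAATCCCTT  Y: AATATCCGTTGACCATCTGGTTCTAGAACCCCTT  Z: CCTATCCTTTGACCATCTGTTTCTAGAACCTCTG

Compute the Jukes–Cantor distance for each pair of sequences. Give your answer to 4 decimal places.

d(X,Y) = 0.2407, d(X,Z) = 0.4234, d(Y,Z) = 0.2012

X–Y: 7/34 sites differ → p ≈ 0.205882, d = −0.75 ln(1 − 0.274509) = 0.240680 ≈ 0.2407.
X–Z: 11/34 sites differ → p ≈ 0.323529, d = −0.75 ln(1 − 0.431372) = 0.423397 ≈ 0.4234.
Y–Z: 6/34 sites differ → p ≈ 0.176471, d = −0.75 ln(1 − 0.235295) = 0.201199 ≈ 0.2012.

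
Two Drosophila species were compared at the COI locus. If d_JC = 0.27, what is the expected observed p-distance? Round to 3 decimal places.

0.227

p = (3/4)(1 − e^(−4d/3)) = 0.75 × (1 − e^(-0.36)) = 0.75 × (1 − 0.697676) = 0.226743.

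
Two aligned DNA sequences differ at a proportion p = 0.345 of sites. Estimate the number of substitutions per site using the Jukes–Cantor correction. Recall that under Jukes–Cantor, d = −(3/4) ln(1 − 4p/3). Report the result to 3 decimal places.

d = −(3/4) ln(1 − 4p/3) = −0.75 ln(1 − 0.46) = −0.75 ln(0.54)
  = −0.75 × (-0.616186) = 0.462140 substitutions/site.

0.462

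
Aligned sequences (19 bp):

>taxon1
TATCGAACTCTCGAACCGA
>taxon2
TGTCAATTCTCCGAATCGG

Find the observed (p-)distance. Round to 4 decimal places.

0.4737

The sequences differ at 9 of 19 positions (sites 2, 5, 7, 8, 9, 10, 11, 16, 19).
p = 9/19 = 0.473684… ≈ 0.4737 (to 4 d.p.).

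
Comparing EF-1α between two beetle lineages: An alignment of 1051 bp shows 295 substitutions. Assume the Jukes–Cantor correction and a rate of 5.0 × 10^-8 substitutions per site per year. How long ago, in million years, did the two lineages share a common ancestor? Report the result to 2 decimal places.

p = 295/1051 ≈ 0.280685.
d = −(3/4) ln(1 − 4p/3) = −0.75 ln(1 − 0.374247) = −0.75 ln(0.625753)
  = −0.75 × (-0.468800) = 0.351600 substitutions/site.
Under a molecular clock d = 2μt, so t = d/(2μ) = 0.351600 / (2 × 5.0 × 10^-8) = 3.52 million years.

3.52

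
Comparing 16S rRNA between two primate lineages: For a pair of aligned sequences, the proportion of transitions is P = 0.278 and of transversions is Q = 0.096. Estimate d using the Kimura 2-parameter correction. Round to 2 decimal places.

Under the Kimura two-parameter model, d = −½ ln(1 − 2P − Q) − ¼ ln(1 − 2Q).
1 − 2P − Q = 0.348, giving −½ ln(0.348) = 0.527776.
1 − 2Q = 0.808, giving −¼ ln(0.808) = 0.053298.
d = 0.527776 + 0.053298 = 0.581074.

0.58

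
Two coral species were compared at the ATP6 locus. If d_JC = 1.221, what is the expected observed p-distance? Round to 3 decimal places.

0.603

p = (3/4)(1 − e^(−4d/3)) = 0.75 × (1 − e^(-1.628)) = 0.75 × (1 − 0.196322) = 0.602759.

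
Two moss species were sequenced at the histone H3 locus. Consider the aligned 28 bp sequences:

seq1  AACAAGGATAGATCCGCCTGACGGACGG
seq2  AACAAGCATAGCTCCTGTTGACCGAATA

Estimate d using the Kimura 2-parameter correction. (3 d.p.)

0.423

Of 28 sites, 2 differences are transitions and 7 are transversions, so P = 2/28 ≈ 0.071429 and Q = 7/28 = 0.25.
Under the Kimura two-parameter model, d = −½ ln(1 − 2P − Q) − ¼ ln(1 − 2Q).
1 − 2P − Q = 0.607142, giving −½ ln(0.607142) = 0.249496.
1 − 2Q = 0.5, giving −¼ ln(0.5) = 0.173287.
d = 0.249496 + 0.173287 = 0.422783.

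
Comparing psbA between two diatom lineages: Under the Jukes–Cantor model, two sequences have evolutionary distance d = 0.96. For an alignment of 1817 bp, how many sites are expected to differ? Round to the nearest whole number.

Invert JC69: p = (3/4)(1 − e^(−4d/3)) = 0.75 × (1 − e^(-1.28)) = 0.75 × (1 − 0.278037) = 0.541472.
Expected differing sites = pL ≈ 0.541472 × 1817 = 983.854624 ≈ 984.

984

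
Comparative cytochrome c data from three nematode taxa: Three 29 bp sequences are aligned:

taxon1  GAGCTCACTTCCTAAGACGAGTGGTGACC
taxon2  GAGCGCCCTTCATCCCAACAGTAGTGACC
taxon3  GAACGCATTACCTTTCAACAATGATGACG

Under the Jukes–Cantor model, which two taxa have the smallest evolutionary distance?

taxon1–taxon2: 9/29 differ, p = 0.310, d = 0.401.
taxon1–taxon3: 12/29 differ, p = 0.414, d = 0.602.
taxon2–taxon3: 11/29 differ, p = 0.379, d = 0.529.
The smallest distance is between taxon1 and taxon2.

taxon1 and taxon2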